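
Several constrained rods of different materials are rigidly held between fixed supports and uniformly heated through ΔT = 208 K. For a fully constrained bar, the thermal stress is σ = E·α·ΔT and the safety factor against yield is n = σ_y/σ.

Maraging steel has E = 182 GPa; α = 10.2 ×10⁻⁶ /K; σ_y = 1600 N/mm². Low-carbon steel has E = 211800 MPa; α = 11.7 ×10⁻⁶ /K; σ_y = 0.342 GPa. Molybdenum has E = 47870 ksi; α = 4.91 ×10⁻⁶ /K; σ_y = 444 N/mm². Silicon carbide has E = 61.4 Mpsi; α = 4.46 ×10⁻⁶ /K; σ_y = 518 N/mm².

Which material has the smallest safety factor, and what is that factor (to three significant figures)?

With everything in SI (GPa, ×10⁻⁶/K, MPa):
  maraging steel: E = 182.0, α = 10.2, σ_y = 1600 → σ = 386 MPa, n = 4.14
  low-carbon steel: E = 211.8, α = 11.7, σ_y = 342.0 → σ = 515 MPa, n = 0.664
  molybdenum: E = 330.1, α = 4.91, σ_y = 444.0 → σ = 337 MPa, n = 1.32
  silicon carbide: E = 423.3, α = 4.46, σ_y = 518.0 → σ = 393 MPa, n = 1.32
Low-carbon steel has the lowest safety factor, n = 0.664.

low-carbon steel, n = 0.664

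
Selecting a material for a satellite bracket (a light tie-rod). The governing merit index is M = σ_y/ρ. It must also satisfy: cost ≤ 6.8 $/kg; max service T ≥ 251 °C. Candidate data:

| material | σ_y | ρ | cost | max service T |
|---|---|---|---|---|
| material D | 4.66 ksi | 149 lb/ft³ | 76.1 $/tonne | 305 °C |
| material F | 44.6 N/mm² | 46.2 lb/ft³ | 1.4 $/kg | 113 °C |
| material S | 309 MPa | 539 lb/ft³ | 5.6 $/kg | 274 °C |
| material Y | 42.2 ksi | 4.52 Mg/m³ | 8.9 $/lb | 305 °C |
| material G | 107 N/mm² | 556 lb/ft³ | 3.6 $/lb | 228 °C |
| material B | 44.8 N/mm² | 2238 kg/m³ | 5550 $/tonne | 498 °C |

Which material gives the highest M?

Screen on constraints: cost ≤ 6.8 $/kg; max service T ≥ 251 °C. Survivors: material D, material S, material B.
In SI units:
  material D: σ_y = 32.13 MPa, ρ = 2387 kg/m³
  material S: σ_y = 309.0 MPa, ρ = 8634 kg/m³
  material B: σ_y = 44.80 MPa, ρ = 2238 kg/m³
  material S: M = 35.8 kN·m/kg
  material B: M = 20.0 kN·m/kg
  material D: M = 13.5 kN·m/kg
Material S has the largest M.

material S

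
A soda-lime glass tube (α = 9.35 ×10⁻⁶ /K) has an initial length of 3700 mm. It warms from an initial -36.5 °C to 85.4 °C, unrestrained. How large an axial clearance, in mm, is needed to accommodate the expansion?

ΔT = 85.4 − (-36.5) = 121.9 K.
ΔL = α·L₀·ΔT = 9.35×10⁻⁶ × 3700 mm × 121.9 K = 4.22 mm.

4.22 mm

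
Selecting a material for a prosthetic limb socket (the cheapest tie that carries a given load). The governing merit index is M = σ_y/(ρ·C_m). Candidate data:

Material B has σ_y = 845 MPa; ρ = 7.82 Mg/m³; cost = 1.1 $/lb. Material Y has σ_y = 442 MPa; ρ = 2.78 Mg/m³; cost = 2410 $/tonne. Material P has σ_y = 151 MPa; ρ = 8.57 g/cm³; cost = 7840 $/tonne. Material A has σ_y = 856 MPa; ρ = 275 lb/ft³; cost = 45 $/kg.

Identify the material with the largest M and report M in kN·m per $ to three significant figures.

In SI units:
  material B: σ_y = 845.0 MPa, ρ = 7820 kg/m³, cost = 2.425 $/kg
  material Y: σ_y = 442.0 MPa, ρ = 2780 kg/m³, cost = 2.410 $/kg
  material P: σ_y = 151.0 MPa, ρ = 8570 kg/m³, cost = 7.840 $/kg
  material A: σ_y = 856.0 MPa, ρ = 4405 kg/m³, cost = 45.00 $/kg
  material Y: M = 66.0 kN·m per $
  material B: M = 44.6 kN·m per $
  material A: M = 4.32 kN·m per $
  material P: M = 2.25 kN·m per $
Highest index: material Y.

material Y, M = 66.0 kN·m per $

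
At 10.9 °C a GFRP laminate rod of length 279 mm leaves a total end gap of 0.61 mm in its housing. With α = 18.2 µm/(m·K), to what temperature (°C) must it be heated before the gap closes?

131 °C

α·L₀·ΔT = 0.61 mm ⇒ ΔT = 0.61 / (18.2×10⁻⁶ × 279.0) = 120.1 K.
T = 10.9 + 120.1 = 131.0 °C.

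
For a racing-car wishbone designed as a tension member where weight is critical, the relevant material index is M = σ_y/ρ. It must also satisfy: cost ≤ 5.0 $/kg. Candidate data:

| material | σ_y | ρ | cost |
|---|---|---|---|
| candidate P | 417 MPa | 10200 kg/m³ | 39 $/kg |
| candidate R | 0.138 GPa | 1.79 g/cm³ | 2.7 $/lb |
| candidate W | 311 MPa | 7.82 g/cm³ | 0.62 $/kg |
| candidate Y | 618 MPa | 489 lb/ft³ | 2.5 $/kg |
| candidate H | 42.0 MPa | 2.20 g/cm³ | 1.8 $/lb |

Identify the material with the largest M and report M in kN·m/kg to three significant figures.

Screen on constraints: cost ≤ 5.0 $/kg. Survivors: candidate W, candidate Y, candidate H.
In SI units:
  candidate W: σ_y = 311.0 MPa, ρ = 7820 kg/m³
  candidate Y: σ_y = 618.0 MPa, ρ = 7833 kg/m³
  candidate H: σ_y = 42.00 MPa, ρ = 2200 kg/m³
  candidate Y: M = 78.9 kN·m/kg
  candidate W: M = 39.8 kN·m/kg
  candidate H: M = 19.1 kN·m/kg
Candidate Y has the largest M.

candidate Y, M = 78.9 kN·m/kg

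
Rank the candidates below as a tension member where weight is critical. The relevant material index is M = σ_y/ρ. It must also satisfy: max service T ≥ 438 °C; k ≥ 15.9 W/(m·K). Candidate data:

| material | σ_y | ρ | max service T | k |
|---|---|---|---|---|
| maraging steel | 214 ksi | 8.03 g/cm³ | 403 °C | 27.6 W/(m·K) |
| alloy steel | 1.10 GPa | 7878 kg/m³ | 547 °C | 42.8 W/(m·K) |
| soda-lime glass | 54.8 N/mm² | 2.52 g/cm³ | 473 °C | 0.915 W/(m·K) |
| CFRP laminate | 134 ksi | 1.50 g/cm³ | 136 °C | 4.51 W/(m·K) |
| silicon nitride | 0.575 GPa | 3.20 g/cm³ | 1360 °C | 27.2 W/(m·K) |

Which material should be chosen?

Screen on constraints: max service T ≥ 438 °C; k ≥ 15.9 W/(m·K). Survivors: alloy steel, silicon nitride.
Putting every candidate on a common basis:
  alloy steel: σ_y = 1100 MPa, ρ = 7878 kg/m³
  silicon nitride: σ_y = 575.0 MPa, ρ = 3200 kg/m³
  silicon nitride: M = 180 kN·m/kg
  alloy steel: M = 140 kN·m/kg
Silicon nitride ranks first.

silicon nitride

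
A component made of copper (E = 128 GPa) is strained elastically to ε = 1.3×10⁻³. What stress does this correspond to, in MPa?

166 MPa

σ = E·ε = 128000 MPa × 1.3×10⁻³ = 166 MPa.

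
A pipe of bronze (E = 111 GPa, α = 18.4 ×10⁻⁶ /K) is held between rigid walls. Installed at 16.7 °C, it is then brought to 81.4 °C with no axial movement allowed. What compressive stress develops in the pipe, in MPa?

ΔT = 64.70 K. Constrained thermal stress σ = E·α·ΔT = 111.0×10³ MPa × 18.4×10⁻⁶ × 64.70 = 132 MPa (compressive).

132 MPa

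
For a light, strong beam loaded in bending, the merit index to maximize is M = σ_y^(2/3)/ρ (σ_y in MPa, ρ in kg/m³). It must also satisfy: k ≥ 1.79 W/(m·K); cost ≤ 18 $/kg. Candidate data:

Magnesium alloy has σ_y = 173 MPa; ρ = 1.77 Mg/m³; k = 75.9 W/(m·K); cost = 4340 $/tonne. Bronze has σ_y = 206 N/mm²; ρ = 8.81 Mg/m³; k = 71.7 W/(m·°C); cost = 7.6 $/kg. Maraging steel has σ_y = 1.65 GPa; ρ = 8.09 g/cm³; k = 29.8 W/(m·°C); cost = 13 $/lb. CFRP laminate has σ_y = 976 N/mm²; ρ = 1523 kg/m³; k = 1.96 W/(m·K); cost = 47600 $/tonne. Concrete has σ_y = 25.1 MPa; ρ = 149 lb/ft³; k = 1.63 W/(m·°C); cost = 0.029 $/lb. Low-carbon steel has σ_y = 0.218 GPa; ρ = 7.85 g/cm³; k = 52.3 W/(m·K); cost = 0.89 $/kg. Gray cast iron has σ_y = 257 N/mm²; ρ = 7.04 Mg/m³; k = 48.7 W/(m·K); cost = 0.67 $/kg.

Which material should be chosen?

magnesium alloy

Screen on constraints: k ≥ 1.79 W/(m·K); cost ≤ 18 $/kg. Survivors: magnesium alloy, bronze, low-carbon steel, gray cast iron.
Normalizing units and computing the index:
  magnesium alloy: σ_y = 173.0 MPa, ρ = 1770 kg/m³
  bronze: σ_y = 206.0 MPa, ρ = 8810 kg/m³
  low-carbon steel: σ_y = 218.0 MPa, ρ = 7850 kg/m³
  gray cast iron: σ_y = 257.0 MPa, ρ = 7040 kg/m³
  magnesium alloy: M = 17.5×10⁻³
  gray cast iron: M = 5.74×10⁻³
  low-carbon steel: M = 4.61×10⁻³
  bronze: M = 3.96×10⁻³
Magnesium alloy ranks first.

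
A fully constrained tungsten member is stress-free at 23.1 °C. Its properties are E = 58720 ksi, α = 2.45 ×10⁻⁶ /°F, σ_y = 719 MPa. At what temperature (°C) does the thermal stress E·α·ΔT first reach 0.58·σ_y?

E = 58720 ksi = 404.9 GPa.
α = 2.45×10⁻⁶/°F × 9/5 = 4.41×10⁻⁶/K.
E·α·ΔT = 417.0 MPa ⇒ ΔT = 417.0 / (404.9×10³ × 4.41×10⁻⁶) = 233.6 K.
T = 23.1 + 233.6 = 256.7 °C.

257 °C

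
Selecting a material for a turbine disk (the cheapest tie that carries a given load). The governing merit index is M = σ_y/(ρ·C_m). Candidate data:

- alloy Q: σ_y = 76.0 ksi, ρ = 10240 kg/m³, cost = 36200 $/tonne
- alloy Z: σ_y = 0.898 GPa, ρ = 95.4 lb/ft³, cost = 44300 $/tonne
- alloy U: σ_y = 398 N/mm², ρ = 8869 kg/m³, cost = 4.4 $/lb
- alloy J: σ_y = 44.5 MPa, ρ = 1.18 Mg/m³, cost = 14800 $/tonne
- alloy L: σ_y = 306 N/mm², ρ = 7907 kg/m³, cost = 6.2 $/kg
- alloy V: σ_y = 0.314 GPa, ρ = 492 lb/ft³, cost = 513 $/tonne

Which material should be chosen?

Normalizing units and computing the index:
  alloy Q: σ_y = 524.0 MPa, ρ = 10240 kg/m³, cost = 36.20 $/kg
  alloy Z: σ_y = 898.0 MPa, ρ = 1528 kg/m³, cost = 44.30 $/kg
  alloy U: σ_y = 398.0 MPa, ρ = 8869 kg/m³, cost = 9.700 $/kg
  alloy J: σ_y = 44.50 MPa, ρ = 1180 kg/m³, cost = 14.80 $/kg
  alloy L: σ_y = 306.0 MPa, ρ = 7907 kg/m³, cost = 6.200 $/kg
  alloy V: σ_y = 314.0 MPa, ρ = 7881 kg/m³, cost = 0.5130 $/kg
  alloy V: M = 77.7 kN·m per $
  alloy Z: M = 13.3 kN·m per $
  alloy L: M = 6.24 kN·m per $
  alloy U: M = 4.63 kN·m per $
  alloy J: M = 2.55 kN·m per $
  alloy Q: M = 1.41 kN·m per $
Highest index: alloy V.

alloy V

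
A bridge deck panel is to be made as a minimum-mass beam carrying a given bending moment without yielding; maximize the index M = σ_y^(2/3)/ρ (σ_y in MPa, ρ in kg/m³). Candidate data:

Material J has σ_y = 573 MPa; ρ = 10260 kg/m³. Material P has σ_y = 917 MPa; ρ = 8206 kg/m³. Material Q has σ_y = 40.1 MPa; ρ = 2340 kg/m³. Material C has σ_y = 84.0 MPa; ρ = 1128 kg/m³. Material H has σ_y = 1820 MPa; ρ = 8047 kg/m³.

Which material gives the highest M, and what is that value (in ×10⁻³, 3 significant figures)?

Computing M directly (units already consistent):
  material H: M = 18.5×10⁻³
  material C: M = 17.0×10⁻³
  material P: M = 11.5×10⁻³
  material J: M = 6.72×10⁻³
  material Q: M = 5.01×10⁻³
The maximum is for material H.

material H, M = 18.5×10⁻³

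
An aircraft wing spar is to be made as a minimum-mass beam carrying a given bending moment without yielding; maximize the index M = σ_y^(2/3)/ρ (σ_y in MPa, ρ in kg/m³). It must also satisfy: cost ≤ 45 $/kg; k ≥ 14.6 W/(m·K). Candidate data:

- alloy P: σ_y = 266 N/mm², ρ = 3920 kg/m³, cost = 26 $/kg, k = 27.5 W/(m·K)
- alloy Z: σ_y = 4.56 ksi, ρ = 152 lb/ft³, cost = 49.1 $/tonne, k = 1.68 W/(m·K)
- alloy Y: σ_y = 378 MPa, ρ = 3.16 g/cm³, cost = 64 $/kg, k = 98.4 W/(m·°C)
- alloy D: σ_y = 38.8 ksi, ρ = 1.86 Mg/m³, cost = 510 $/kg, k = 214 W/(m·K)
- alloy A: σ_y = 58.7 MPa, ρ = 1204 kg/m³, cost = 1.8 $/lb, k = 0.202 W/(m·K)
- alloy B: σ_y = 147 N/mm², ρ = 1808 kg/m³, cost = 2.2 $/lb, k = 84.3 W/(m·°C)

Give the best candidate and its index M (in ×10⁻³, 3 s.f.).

alloy B, M = 15.4×10⁻³

Screen on constraints: cost ≤ 45 $/kg; k ≥ 14.6 W/(m·K). Survivors: alloy P, alloy B.
In SI units:
  alloy P: σ_y = 266.0 MPa, ρ = 3920 kg/m³
  alloy B: σ_y = 147.0 MPa, ρ = 1808 kg/m³
  alloy B: M = 15.4×10⁻³
  alloy P: M = 10.6×10⁻³
The maximum is for alloy B.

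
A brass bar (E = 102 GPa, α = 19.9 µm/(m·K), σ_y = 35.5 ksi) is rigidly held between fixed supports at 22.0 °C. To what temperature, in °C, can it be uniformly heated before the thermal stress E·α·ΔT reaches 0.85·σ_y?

σ_y = 35.5 ksi = 244.8 MPa.
E·α·ΔT = 208.0 MPa ⇒ ΔT = 208.0 / (102.0×10³ × 19.9×10⁻⁶) = 102.5 K.
T = 22.0 + 102.5 = 124.5 °C.

124 °C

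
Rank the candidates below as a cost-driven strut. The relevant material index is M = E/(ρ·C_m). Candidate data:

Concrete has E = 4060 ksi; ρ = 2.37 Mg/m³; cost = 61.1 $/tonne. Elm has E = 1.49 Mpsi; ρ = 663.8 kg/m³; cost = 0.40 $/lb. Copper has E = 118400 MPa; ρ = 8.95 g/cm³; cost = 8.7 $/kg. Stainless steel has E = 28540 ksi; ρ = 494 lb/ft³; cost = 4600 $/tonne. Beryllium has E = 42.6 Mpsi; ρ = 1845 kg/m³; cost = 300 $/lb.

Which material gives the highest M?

In SI units:
  concrete: E = 27.99 GPa, ρ = 2370 kg/m³, cost = 0.06110 $/kg
  elm: E = 10.27 GPa, ρ = 663.8 kg/m³, cost = 0.8818 $/kg
  copper: E = 118.4 GPa, ρ = 8950 kg/m³, cost = 8.700 $/kg
  stainless steel: E = 196.8 GPa, ρ = 7913 kg/m³, cost = 4.600 $/kg
  beryllium: E = 293.7 GPa, ρ = 1845 kg/m³, cost = 661.4 $/kg
  concrete: M = 193 MN·m per $
  elm: M = 17.6 MN·m per $
  stainless steel: M = 5.41 MN·m per $
  copper: M = 1.52 MN·m per $
  beryllium: M = 0.241 MN·m per $
Concrete has the largest M.

concrete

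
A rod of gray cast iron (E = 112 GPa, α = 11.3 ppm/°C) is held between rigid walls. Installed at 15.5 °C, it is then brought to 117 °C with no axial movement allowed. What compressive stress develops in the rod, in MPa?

128 MPa

ΔT = 101.5 K. Constrained thermal stress σ = E·α·ΔT = 112.0×10³ MPa × 11.3×10⁻⁶ × 101.5 = 128 MPa (compressive).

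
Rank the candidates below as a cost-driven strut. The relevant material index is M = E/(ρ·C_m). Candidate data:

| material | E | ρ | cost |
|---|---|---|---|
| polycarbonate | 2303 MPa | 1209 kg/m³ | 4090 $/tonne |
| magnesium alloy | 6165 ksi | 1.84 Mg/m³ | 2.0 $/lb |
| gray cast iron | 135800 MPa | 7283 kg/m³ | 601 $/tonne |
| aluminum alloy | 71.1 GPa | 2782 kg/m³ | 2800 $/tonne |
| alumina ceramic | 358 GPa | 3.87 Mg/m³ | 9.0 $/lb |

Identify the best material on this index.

gray cast iron

After converting to SI:
  polycarbonate: E = 2.303 GPa, ρ = 1209 kg/m³, cost = 4.090 $/kg
  magnesium alloy: E = 42.51 GPa, ρ = 1840 kg/m³, cost = 4.409 $/kg
  gray cast iron: E = 135.8 GPa, ρ = 7283 kg/m³, cost = 0.6010 $/kg
  aluminum alloy: E = 71.10 GPa, ρ = 2782 kg/m³, cost = 2.800 $/kg
  alumina ceramic: E = 358.0 GPa, ρ = 3870 kg/m³, cost = 19.84 $/kg
  gray cast iron: M = 31.0 MN·m per $
  aluminum alloy: M = 9.13 MN·m per $
  magnesium alloy: M = 5.24 MN·m per $
  alumina ceramic: M = 4.66 MN·m per $
  polycarbonate: M = 0.466 MN·m per $
The maximum is for gray cast iron.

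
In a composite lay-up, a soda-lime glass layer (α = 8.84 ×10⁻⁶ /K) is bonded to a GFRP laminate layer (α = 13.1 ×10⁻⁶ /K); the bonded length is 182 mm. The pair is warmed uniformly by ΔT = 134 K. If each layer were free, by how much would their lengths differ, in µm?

Δα = |8.84 − 13.1|×10⁻⁶/K = 4.26×10⁻⁶/K.
ΔL_mismatch = Δα·L·ΔT = 4.26×10⁻⁶ × 182.0 mm × 134.0 K = 104 µm.

104 µm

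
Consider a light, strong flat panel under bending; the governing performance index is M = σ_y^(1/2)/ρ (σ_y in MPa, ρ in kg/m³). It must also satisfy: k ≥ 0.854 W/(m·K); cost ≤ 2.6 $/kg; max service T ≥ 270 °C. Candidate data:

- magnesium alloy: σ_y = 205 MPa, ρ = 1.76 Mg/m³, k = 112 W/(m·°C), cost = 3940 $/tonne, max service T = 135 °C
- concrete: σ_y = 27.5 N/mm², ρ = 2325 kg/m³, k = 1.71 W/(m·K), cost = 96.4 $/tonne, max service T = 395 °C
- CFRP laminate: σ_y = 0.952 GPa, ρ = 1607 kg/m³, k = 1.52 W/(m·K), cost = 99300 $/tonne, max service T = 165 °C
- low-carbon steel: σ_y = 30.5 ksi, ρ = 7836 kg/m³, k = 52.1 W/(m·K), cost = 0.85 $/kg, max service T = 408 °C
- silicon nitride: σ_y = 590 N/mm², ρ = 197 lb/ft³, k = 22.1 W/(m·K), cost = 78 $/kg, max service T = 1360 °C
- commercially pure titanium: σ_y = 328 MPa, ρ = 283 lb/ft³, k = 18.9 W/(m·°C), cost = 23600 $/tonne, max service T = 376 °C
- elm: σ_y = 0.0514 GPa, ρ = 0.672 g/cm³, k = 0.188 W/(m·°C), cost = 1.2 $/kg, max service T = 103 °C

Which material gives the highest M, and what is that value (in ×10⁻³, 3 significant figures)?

Screen on constraints: k ≥ 0.854 W/(m·K); cost ≤ 2.6 $/kg; max service T ≥ 270 °C. Survivors: concrete, low-carbon steel.
Normalizing units and computing the index:
  concrete: σ_y = 27.50 MPa, ρ = 2325 kg/m³
  low-carbon steel: σ_y = 210.3 MPa, ρ = 7836 kg/m³
  concrete: M = 2.26×10⁻³
  low-carbon steel: M = 1.85×10⁻³
Highest index: concrete.

concrete, M = 2.26×10⁻³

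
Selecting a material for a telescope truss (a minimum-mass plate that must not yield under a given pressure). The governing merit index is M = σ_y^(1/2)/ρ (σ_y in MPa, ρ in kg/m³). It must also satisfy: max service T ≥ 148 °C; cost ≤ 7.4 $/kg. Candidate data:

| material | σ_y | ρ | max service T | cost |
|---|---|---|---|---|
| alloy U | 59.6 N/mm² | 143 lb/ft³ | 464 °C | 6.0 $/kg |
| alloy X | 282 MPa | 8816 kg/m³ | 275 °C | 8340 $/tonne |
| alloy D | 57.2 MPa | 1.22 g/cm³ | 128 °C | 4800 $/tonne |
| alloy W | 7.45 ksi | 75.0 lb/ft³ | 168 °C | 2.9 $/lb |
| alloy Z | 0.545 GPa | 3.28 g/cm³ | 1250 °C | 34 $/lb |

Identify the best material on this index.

Screen on constraints: max service T ≥ 148 °C; cost ≤ 7.4 $/kg. Survivors: alloy U, alloy W.
In SI units:
  alloy U: σ_y = 59.60 MPa, ρ = 2291 kg/m³
  alloy W: σ_y = 51.37 MPa, ρ = 1201 kg/m³
  alloy W: M = 5.97×10⁻³
  alloy U: M = 3.37×10⁻³
Alloy W has the largest M.

alloy W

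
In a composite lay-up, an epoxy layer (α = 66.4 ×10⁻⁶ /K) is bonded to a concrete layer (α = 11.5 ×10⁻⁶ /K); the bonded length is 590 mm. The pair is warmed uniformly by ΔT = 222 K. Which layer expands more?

epoxy

α(epoxy) = 66.4×10⁻⁶/K vs α(concrete) = 11.5×10⁻⁶/K.
Higher α expands more for the same ΔT: epoxy.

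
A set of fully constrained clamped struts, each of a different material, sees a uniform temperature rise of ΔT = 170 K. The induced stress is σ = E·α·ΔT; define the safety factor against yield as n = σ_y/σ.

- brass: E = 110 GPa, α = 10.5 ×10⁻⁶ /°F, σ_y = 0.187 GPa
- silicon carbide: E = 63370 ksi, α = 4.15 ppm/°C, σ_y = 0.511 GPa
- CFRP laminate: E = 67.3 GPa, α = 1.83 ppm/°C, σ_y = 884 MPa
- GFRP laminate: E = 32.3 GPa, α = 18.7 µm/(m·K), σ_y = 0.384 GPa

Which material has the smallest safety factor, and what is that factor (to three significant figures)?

Converting E to GPa, α to ×10⁻⁶/K, σ_y to MPa, then σ and n for each:
  brass: E = 110.0, α = 18.9, σ_y = 187.0 → σ = 353 MPa, n = 0.529
  silicon carbide: E = 436.9, α = 4.15, σ_y = 511.0 → σ = 308 MPa, n = 1.66
  CFRP laminate: E = 67.30, α = 1.83, σ_y = 884.0 → σ = 20.9 MPa, n = 42.2
  GFRP laminate: E = 32.30, α = 18.7, σ_y = 384.0 → σ = 103 MPa, n = 3.74
Smallest n: brass with n = 0.529.

brass, n = 0.529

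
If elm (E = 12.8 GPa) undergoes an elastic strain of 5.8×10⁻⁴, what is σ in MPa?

7.42 MPa

σ = E·ε = 12800 MPa × 5.8×10⁻⁴ = 7.42 MPa.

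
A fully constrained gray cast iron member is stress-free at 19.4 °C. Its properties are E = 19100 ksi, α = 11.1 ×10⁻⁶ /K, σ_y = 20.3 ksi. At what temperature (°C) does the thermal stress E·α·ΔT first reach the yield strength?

115 °C

E = 19100 ksi = 131.7 GPa.
σ_y = 20.3 ksi = 140.0 MPa.
E·α·ΔT = 140.0 MPa ⇒ ΔT = 140.0 / (131.7×10³ × 11.1×10⁻⁶) = 95.75 K.
T = 19.4 + 95.75 = 115.2 °C.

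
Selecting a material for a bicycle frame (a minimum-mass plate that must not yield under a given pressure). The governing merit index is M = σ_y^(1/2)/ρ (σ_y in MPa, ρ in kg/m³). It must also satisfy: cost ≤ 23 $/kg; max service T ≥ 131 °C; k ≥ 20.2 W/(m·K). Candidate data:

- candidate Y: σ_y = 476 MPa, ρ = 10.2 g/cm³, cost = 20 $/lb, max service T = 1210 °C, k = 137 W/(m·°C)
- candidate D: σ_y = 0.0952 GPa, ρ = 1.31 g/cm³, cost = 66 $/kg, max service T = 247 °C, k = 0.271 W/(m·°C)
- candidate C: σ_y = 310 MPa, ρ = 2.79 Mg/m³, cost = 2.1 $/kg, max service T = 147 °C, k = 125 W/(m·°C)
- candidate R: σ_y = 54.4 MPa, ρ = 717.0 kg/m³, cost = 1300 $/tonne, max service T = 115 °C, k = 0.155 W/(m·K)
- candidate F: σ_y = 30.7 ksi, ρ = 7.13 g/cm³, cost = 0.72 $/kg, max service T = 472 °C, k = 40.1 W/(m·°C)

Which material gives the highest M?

Screen on constraints: cost ≤ 23 $/kg; max service T ≥ 131 °C; k ≥ 20.2 W/(m·K). Survivors: candidate C, candidate F.
Convert each candidate to consistent units, then evaluate M:
  candidate C: σ_y = 310.0 MPa, ρ = 2790 kg/m³
  candidate F: σ_y = 211.7 MPa, ρ = 7130 kg/m³
  candidate C: M = 6.31×10⁻³
  candidate F: M = 2.04×10⁻³
Candidate C ranks first.

candidate C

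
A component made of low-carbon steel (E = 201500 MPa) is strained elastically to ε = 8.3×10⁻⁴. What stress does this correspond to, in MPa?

167 MPa

E = 201500 MPa = 201.5 GPa.
σ = E·ε = 201500 MPa × 8.3×10⁻⁴ = 167 MPa.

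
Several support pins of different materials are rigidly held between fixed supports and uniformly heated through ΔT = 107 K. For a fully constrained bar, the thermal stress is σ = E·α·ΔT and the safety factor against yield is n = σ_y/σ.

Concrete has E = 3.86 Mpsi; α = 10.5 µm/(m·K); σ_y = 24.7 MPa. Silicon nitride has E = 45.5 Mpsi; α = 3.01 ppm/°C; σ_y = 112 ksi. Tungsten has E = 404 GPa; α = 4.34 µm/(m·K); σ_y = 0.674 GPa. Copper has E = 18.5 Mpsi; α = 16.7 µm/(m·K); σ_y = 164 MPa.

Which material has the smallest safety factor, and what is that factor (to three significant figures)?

copper, n = 0.720

In consistent units (E in GPa, α in ×10⁻⁶/K, σ_y in MPa):
  concrete: E = 26.61, α = 10.5, σ_y = 24.70 → σ = 29.9 MPa, n = 0.826
  silicon nitride: E = 313.7, α = 3.01, σ_y = 772.2 → σ = 101 MPa, n = 7.64
  tungsten: E = 404.0, α = 4.34, σ_y = 674.0 → σ = 188 MPa, n = 3.59
  copper: E = 127.6, α = 16.7, σ_y = 164.0 → σ = 228 MPa, n = 0.720
Smallest n: copper with n = 0.720.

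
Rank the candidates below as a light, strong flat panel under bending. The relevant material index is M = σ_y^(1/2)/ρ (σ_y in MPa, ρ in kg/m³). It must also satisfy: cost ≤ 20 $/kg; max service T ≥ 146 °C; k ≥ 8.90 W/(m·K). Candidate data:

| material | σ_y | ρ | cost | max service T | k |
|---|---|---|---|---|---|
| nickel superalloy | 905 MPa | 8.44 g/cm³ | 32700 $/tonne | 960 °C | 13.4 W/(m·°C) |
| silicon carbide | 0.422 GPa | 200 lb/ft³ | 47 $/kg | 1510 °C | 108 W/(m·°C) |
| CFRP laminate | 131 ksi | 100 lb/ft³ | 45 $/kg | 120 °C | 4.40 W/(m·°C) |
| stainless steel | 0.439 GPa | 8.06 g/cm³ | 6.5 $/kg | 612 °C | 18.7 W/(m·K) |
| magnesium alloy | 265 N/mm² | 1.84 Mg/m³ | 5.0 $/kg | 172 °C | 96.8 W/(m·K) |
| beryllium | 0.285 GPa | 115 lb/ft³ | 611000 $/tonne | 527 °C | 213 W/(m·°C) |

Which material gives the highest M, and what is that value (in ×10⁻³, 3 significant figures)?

Screen on constraints: cost ≤ 20 $/kg; max service T ≥ 146 °C; k ≥ 8.90 W/(m·K). Survivors: stainless steel, magnesium alloy.
Putting every candidate on a common basis:
  stainless steel: σ_y = 439.0 MPa, ρ = 8060 kg/m³
  magnesium alloy: σ_y = 265.0 MPa, ρ = 1840 kg/m³
  magnesium alloy: M = 8.85×10⁻³
  stainless steel: M = 2.60×10⁻³
Magnesium alloy has the largest M.

magnesium alloy, M = 8.85×10⁻³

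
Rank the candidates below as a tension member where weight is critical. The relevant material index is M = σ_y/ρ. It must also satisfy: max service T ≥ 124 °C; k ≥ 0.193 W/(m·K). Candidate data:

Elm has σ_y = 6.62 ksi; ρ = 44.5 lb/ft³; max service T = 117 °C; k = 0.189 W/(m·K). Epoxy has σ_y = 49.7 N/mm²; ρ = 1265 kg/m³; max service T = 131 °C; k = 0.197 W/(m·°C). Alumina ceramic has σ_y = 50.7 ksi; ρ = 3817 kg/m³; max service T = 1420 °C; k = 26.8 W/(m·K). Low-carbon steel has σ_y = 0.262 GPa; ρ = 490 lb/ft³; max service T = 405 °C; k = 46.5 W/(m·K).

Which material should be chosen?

alumina ceramic

Screen on constraints: max service T ≥ 124 °C; k ≥ 0.193 W/(m·K). Survivors: epoxy, alumina ceramic, low-carbon steel.
After converting to SI:
  epoxy: σ_y = 49.70 MPa, ρ = 1265 kg/m³
  alumina ceramic: σ_y = 349.6 MPa, ρ = 3817 kg/m³
  low-carbon steel: σ_y = 262.0 MPa, ρ = 7849 kg/m³
  alumina ceramic: M = 91.6 kN·m/kg
  epoxy: M = 39.3 kN·m/kg
  low-carbon steel: M = 33.4 kN·m/kg
The maximum is for alumina ceramic.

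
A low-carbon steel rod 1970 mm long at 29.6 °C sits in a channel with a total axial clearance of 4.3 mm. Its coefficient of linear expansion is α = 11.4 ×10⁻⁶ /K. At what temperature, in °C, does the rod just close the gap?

α·L₀·ΔT = 4.3 mm ⇒ ΔT = 4.3 / (11.4×10⁻⁶ × 1970.0) = 191.5 K.
T = 29.6 + 191.5 = 221.1 °C.

221 °C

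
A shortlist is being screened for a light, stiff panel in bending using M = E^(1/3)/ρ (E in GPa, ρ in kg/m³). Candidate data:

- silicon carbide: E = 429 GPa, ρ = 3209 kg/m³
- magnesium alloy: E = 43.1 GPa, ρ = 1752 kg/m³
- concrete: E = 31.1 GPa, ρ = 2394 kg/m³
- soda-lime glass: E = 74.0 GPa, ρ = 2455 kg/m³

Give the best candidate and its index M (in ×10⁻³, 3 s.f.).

Computing M directly (units already consistent):
  silicon carbide: M = 2.35×10⁻³
  magnesium alloy: M = 2.00×10⁻³
  soda-lime glass: M = 1.71×10⁻³
  concrete: M = 1.31×10⁻³
Silicon carbide has the largest M.

silicon carbide, M = 2.35×10⁻³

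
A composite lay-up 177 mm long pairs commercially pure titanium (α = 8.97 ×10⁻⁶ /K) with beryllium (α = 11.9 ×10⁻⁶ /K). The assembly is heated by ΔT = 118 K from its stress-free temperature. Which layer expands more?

beryllium

α(commercially pure titanium) = 8.97×10⁻⁶/K vs α(beryllium) = 11.9×10⁻⁶/K.
Higher α expands more for the same ΔT: beryllium.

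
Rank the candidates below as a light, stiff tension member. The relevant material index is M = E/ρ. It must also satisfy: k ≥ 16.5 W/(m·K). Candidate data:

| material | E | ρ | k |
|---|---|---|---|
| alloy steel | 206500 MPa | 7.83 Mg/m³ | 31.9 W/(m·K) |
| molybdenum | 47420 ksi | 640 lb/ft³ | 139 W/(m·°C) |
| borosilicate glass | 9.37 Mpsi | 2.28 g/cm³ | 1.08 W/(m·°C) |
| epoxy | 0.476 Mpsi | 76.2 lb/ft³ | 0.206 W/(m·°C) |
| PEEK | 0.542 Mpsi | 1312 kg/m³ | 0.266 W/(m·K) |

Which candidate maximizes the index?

molybdenum

Screen on constraints: k ≥ 16.5 W/(m·K). Survivors: alloy steel, molybdenum.
In SI units:
  alloy steel: E = 206.5 GPa, ρ = 7830 kg/m³
  molybdenum: E = 326.9 GPa, ρ = 10250 kg/m³
  molybdenum: M = 31.9 MN·m/kg
  alloy steel: M = 26.4 MN·m/kg
The maximum is for molybdenum.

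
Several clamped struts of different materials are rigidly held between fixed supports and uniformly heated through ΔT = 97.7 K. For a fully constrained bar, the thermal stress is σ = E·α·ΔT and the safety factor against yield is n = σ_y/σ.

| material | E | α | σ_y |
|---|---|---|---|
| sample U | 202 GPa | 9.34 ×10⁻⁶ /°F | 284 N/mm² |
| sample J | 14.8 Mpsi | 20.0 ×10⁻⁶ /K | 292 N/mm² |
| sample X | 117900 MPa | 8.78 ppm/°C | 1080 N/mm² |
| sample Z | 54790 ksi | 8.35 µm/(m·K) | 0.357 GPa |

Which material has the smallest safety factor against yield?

sample U

With everything in SI (GPa, ×10⁻⁶/K, MPa):
  sample U: E = 202.0, α = 16.8, σ_y = 284.0 → σ = 332 MPa, n = 0.856
  sample J: E = 102.0, α = 20.0, σ_y = 292.0 → σ = 199 MPa, n = 1.46
  sample X: E = 117.9, α = 8.78, σ_y = 1080 → σ = 101 MPa, n = 10.7
  sample Z: E = 377.8, α = 8.35, σ_y = 357.0 → σ = 308 MPa, n = 1.16
Sample U has the lowest safety factor, n = 0.856.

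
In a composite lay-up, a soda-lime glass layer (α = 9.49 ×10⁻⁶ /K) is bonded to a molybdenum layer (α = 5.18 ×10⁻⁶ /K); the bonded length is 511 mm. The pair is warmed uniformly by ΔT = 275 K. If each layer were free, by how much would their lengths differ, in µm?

606 µm

Δα = |9.49 − 5.18|×10⁻⁶/K = 4.31×10⁻⁶/K.
ΔL_mismatch = Δα·L·ΔT = 4.31×10⁻⁶ × 511.0 mm × 275.0 K = 606 µm.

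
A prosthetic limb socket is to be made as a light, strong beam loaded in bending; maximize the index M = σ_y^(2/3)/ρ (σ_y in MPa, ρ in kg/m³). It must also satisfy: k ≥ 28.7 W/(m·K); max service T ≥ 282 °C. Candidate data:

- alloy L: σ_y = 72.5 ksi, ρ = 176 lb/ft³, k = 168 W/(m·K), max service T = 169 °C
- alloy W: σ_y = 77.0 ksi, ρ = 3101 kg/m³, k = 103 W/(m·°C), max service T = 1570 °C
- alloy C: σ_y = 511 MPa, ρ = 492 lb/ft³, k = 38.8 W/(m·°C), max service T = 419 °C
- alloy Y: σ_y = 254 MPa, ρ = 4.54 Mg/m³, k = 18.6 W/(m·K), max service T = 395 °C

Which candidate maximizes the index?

alloy W

Screen on constraints: k ≥ 28.7 W/(m·K); max service T ≥ 282 °C. Survivors: alloy W, alloy C.
Convert each candidate to consistent units, then evaluate M:
  alloy W: σ_y = 530.9 MPa, ρ = 3101 kg/m³
  alloy C: σ_y = 511.0 MPa, ρ = 7881 kg/m³
  alloy W: M = 21.1×10⁻³
  alloy C: M = 8.11×10⁻³
The maximum is for alloy W.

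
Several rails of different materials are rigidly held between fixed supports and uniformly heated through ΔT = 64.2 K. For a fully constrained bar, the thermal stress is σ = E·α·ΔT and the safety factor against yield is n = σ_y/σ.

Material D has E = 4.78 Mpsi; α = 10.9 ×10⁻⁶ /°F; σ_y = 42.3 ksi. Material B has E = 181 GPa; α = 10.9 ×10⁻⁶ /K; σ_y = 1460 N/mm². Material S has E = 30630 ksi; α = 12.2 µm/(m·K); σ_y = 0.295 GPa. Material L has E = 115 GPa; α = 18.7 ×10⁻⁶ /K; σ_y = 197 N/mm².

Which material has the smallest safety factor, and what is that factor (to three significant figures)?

material L, n = 1.43

Per material, after unit conversion:
  material D: E = 32.96, α = 19.6, σ_y = 291.6 → σ = 41.5 MPa, n = 7.03
  material B: E = 181.0, α = 10.9, σ_y = 1460 → σ = 127 MPa, n = 11.5
  material S: E = 211.2, α = 12.2, σ_y = 295.0 → σ = 165 MPa, n = 1.78
  material L: E = 115.0, α = 18.7, σ_y = 197.0 → σ = 138 MPa, n = 1.43
Smallest n: material L with n = 1.43.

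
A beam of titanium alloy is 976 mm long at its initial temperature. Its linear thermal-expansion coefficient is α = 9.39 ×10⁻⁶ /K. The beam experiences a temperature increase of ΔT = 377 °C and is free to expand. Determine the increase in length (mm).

3.46 mm

ΔL = α·L₀·ΔT = 9.39×10⁻⁶ × 976 mm × 377.0 K = 3.46 mm.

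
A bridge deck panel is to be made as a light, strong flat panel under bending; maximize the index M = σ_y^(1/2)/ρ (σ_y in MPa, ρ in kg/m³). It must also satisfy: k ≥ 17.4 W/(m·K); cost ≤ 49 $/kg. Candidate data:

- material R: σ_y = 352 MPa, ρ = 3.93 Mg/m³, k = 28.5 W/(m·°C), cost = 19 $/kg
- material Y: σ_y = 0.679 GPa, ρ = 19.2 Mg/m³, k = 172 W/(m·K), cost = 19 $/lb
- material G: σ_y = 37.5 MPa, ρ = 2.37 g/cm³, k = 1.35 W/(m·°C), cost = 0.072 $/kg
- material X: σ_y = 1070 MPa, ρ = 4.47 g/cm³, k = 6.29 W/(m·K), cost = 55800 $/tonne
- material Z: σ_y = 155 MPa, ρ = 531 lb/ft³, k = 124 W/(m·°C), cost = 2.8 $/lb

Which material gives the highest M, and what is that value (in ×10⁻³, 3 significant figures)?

Screen on constraints: k ≥ 17.4 W/(m·K); cost ≤ 49 $/kg. Survivors: material R, material Y, material Z.
Putting every candidate on a common basis:
  material R: σ_y = 352.0 MPa, ρ = 3930 kg/m³
  material Y: σ_y = 679.0 MPa, ρ = 19200 kg/m³
  material Z: σ_y = 155.0 MPa, ρ = 8506 kg/m³
  material R: M = 4.77×10⁻³
  material Z: M = 1.46×10⁻³
  material Y: M = 1.36×10⁻³
Material R has the largest M.

material R, M = 4.77×10⁻³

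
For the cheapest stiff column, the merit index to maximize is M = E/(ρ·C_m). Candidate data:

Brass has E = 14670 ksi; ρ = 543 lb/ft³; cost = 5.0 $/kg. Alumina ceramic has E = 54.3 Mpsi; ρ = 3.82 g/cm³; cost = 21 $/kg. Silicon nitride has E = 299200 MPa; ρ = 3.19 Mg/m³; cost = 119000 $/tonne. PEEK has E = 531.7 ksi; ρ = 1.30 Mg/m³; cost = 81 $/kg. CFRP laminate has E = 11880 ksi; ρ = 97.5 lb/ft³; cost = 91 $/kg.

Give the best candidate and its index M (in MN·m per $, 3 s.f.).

alumina ceramic, M = 4.67 MN·m per $

Normalizing units and computing the index:
  brass: E = 101.1 GPa, ρ = 8698 kg/m³, cost = 5.000 $/kg
  alumina ceramic: E = 374.4 GPa, ρ = 3820 kg/m³, cost = 21.00 $/kg
  silicon nitride: E = 299.2 GPa, ρ = 3190 kg/m³, cost = 119.0 $/kg
  PEEK: E = 3.666 GPa, ρ = 1300 kg/m³, cost = 81.00 $/kg
  CFRP laminate: E = 81.91 GPa, ρ = 1562 kg/m³, cost = 91.00 $/kg
  alumina ceramic: M = 4.67 MN·m per $
  brass: M = 2.33 MN·m per $
  silicon nitride: M = 0.788 MN·m per $
  CFRP laminate: M = 0.576 MN·m per $
  PEEK: M = 0.0348 MN·m per $
Alumina ceramic has the largest M.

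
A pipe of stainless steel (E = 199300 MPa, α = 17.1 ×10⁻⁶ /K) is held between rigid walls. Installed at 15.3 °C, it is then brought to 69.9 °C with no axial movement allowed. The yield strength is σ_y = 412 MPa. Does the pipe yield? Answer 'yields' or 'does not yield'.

E = 199300 MPa = 199.3 GPa.
ΔT = 54.60 K. Constrained thermal stress σ = E·α·ΔT = 199.3×10³ MPa × 17.1×10⁻⁶ × 54.60 = 186 MPa (compressive).
Compare to σ_y = 412 MPa: σ < σ_y, so it does not yield.

does not yield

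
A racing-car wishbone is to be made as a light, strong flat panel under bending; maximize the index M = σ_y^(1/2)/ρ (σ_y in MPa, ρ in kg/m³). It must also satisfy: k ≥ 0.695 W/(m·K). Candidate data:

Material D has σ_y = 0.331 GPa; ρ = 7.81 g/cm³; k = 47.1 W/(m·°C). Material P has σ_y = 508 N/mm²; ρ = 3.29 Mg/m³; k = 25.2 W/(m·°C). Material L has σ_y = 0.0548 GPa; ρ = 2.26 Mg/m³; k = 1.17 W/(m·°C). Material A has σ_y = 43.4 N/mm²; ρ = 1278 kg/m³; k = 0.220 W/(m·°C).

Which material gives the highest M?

Screen on constraints: k ≥ 0.695 W/(m·K). Survivors: material D, material P, material L.
Normalizing units and computing the index:
  material D: σ_y = 331.0 MPa, ρ = 7810 kg/m³
  material P: σ_y = 508.0 MPa, ρ = 3290 kg/m³
  material L: σ_y = 54.80 MPa, ρ = 2260 kg/m³
  material P: M = 6.85×10⁻³
  material L: M = 3.28×10⁻³
  material D: M = 2.33×10⁻³
Material P ranks first.

material P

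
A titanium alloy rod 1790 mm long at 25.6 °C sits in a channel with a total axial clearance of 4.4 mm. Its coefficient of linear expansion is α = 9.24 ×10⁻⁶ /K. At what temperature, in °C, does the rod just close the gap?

292 °C

α·L₀·ΔT = 4.4 mm ⇒ ΔT = 4.4 / (9.24×10⁻⁶ × 1790.0) = 266.0 K.
T = 25.6 + 266.0 = 291.6 °C.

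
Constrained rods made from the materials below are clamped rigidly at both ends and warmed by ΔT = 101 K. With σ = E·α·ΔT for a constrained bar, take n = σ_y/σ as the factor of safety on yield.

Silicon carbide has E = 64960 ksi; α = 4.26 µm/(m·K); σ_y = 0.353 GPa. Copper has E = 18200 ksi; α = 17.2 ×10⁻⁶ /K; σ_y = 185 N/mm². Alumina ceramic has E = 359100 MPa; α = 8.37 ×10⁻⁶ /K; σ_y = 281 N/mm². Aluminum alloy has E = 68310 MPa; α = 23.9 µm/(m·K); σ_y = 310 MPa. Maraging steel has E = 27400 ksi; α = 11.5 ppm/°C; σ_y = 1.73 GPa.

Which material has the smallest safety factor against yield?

In consistent units (E in GPa, α in ×10⁻⁶/K, σ_y in MPa):
  silicon carbide: E = 447.9, α = 4.26, σ_y = 353.0 → σ = 193 MPa, n = 1.83
  copper: E = 125.5, α = 17.2, σ_y = 185.0 → σ = 218 MPa, n = 0.849
  alumina ceramic: E = 359.1, α = 8.37, σ_y = 281.0 → σ = 304 MPa, n = 0.926
  aluminum alloy: E = 68.31, α = 23.9, σ_y = 310.0 → σ = 165 MPa, n = 1.88
  maraging steel: E = 188.9, α = 11.5, σ_y = 1730 → σ = 219 MPa, n = 7.88
Smallest n: copper with n = 0.849.

copper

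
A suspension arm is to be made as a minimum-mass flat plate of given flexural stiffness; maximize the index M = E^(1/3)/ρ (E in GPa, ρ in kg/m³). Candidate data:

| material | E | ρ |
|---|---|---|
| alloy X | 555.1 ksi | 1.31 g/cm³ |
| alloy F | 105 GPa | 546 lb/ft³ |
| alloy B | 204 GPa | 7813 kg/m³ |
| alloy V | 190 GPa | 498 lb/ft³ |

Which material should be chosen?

In SI units:
  alloy X: E = 3.827 GPa, ρ = 1310 kg/m³
  alloy F: E = 105.0 GPa, ρ = 8746 kg/m³
  alloy B: E = 204.0 GPa, ρ = 7813 kg/m³
  alloy V: E = 190.0 GPa, ρ = 7977 kg/m³
  alloy X: M = 1.19×10⁻³
  alloy B: M = 0.753×10⁻³
  alloy V: M = 0.721×10⁻³
  alloy F: M = 0.539×10⁻³
Alloy X has the largest M.

alloy X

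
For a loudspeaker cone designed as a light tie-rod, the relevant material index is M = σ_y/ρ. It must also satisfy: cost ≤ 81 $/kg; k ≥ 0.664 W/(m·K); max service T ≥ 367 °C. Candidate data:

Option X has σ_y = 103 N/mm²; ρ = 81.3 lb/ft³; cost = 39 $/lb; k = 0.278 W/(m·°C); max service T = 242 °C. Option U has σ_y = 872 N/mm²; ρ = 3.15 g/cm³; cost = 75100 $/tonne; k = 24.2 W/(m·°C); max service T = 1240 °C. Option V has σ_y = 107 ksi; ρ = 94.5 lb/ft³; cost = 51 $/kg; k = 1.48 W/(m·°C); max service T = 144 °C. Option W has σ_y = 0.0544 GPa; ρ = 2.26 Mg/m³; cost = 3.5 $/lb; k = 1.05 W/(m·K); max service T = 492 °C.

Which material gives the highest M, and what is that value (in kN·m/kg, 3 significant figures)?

Screen on constraints: cost ≤ 81 $/kg; k ≥ 0.664 W/(m·K); max service T ≥ 367 °C. Survivors: option U, option W.
After converting to SI:
  option U: σ_y = 872.0 MPa, ρ = 3150 kg/m³
  option W: σ_y = 54.40 MPa, ρ = 2260 kg/m³
  option U: M = 277 kN·m/kg
  option W: M = 24.1 kN·m/kg
Highest index: option U.

option U, M = 277 kN·m/kg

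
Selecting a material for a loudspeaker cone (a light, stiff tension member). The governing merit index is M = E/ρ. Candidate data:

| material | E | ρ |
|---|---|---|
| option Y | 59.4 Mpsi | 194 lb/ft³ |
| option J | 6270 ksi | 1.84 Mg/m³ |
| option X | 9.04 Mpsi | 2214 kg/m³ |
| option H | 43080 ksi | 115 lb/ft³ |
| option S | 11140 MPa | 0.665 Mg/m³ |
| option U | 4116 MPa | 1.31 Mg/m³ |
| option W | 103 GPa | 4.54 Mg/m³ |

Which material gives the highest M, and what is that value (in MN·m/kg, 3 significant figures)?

After converting to SI:
  option Y: E = 409.5 GPa, ρ = 3108 kg/m³
  option J: E = 43.23 GPa, ρ = 1840 kg/m³
  option X: E = 62.33 GPa, ρ = 2214 kg/m³
  option H: E = 297.0 GPa, ρ = 1842 kg/m³
  option S: E = 11.14 GPa, ρ = 665.0 kg/m³
  option U: E = 4.116 GPa, ρ = 1310 kg/m³
  option W: E = 103.0 GPa, ρ = 4540 kg/m³
  option H: M = 161 MN·m/kg
  option Y: M = 132 MN·m/kg
  option X: M = 28.2 MN·m/kg
  option J: M = 23.5 MN·m/kg
  option W: M = 22.7 MN·m/kg
  option S: M = 16.8 MN·m/kg
  option U: M = 3.14 MN·m/kg
Option H ranks first.

option H, M = 161 MN·m/kg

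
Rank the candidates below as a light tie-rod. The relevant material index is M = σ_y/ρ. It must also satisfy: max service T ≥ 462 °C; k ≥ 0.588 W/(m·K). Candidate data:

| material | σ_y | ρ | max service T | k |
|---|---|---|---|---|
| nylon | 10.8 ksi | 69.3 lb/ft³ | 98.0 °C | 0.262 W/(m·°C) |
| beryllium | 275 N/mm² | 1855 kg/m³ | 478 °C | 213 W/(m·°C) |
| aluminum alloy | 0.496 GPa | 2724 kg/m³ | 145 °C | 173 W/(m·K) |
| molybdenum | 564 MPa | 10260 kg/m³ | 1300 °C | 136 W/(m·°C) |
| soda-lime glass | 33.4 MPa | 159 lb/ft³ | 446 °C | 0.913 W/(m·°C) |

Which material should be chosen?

beryllium

Screen on constraints: max service T ≥ 462 °C; k ≥ 0.588 W/(m·K). Survivors: beryllium, molybdenum.
Convert each candidate to consistent units, then evaluate M:
  beryllium: σ_y = 275.0 MPa, ρ = 1855 kg/m³
  molybdenum: σ_y = 564.0 MPa, ρ = 10260 kg/m³
  beryllium: M = 148 kN·m/kg
  molybdenum: M = 55.0 kN·m/kg
Beryllium ranks first.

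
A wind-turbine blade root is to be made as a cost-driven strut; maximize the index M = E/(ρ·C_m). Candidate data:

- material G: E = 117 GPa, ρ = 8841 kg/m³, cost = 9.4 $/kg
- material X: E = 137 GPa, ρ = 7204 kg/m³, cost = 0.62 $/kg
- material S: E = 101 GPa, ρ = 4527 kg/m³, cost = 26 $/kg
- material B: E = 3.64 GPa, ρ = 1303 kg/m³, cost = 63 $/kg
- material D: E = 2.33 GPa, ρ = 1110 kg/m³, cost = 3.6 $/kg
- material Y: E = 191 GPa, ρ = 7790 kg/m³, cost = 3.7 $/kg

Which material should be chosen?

material X

Evaluate M for each candidate:
  material X: M = 30.7 MN·m per $
  material Y: M = 6.63 MN·m per $
  material G: M = 1.41 MN·m per $
  material S: M = 0.858 MN·m per $
  material D: M = 0.583 MN·m per $
  material B: M = 0.0443 MN·m per $
Material X ranks first.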